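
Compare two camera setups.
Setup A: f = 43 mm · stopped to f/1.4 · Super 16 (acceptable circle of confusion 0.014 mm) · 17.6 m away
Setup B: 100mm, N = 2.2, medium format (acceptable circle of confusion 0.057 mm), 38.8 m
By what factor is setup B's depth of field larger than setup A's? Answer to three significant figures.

7.26

Setup A: H = 43²/(1.4×0.014) + 43 ≈ 94379.7 mm; DoF = Df − Dn = 21624.5 − 14838.4 ≈ 6786.1 mm.
Setup B: H = 100²/(2.2×0.057) + 100 ≈ 79844.8 mm; DoF = Df − Dn = 75383 − 26123 ≈ 49260 mm.
Ratio = 49260 / 6786.1 ≈ 7.26.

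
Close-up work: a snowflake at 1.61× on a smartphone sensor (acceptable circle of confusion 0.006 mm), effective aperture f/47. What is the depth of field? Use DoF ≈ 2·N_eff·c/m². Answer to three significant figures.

At magnification m, DoF ≈ 2·N_eff·c/m² = 2 × 47 × 0.006 / 1.61² = 0.564 / 2.592 ≈ 0.218 mm.

0.218 mm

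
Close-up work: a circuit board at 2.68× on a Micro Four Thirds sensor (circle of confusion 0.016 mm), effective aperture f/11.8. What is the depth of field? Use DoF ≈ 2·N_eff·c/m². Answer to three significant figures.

At magnification m, DoF ≈ 2·N_eff·c/m² = 2 × 11.8 × 0.016 / 2.68² = 0.3776 / 7.182 ≈ 0.0526 mm.

0.0526 mm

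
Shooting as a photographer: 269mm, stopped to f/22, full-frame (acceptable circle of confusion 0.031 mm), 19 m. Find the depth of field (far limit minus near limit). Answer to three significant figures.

Hyperfocal distance H = f²/(N·c) + f = 269²/(22 × 0.031) + 269 = 72361/0.682 + 269 ≈ 106370.2 mm ≈ 106.4 m.
Near limit Dn = s·(H − f)/(H + s − 2f) = 19000 × (106370.2 − 269) / (106370.2 + 19000 − 2 × 269) = 19000 × 106101.2 / 124832.2 ≈ 16149.1 mm.
Far limit Df = s·(H − f)/(H − s) = 19000 × (106370.2 − 269) / (106370.2 − 19000) = 19000 × 106101.2 / 87370.2 ≈ 23073.3 mm.
Depth of field = Df − Dn = 23073.3 − 16149.1 ≈ 6924.2 mm ≈ 6.92 m.

6.92 m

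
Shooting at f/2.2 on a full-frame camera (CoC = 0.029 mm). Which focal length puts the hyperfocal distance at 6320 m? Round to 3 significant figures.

From H = f²/(N·c) + f, with f ≪ H: f ≈ √(H·N·c) = √(6320000 × 2.2 × 0.029) = √403216 ≈ 635.0 mm.
The +f correction barely moves this — solving exactly, f² + N·c·f − N·c·H = 0 ⇒ f = (−N·c + √((N·c)² + 4·N·c·H))/2 = (−0.0638 + √1612864)/2 ≈ 634.96 mm, so f ≈ 635 mm.

635 mm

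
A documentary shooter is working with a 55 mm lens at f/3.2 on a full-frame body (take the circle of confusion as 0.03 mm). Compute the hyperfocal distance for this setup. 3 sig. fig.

31.6 m

Hyperfocal distance H = f²/(N·c) + f = 55²/(3.2 × 0.03) + 55 = 3025/0.096 + 55 ≈ 31565.4 mm ≈ 31.6 m.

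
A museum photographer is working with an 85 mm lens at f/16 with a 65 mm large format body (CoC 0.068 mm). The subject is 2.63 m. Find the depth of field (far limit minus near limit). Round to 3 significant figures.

2.36 m

Hyperfocal distance H = f²/(N·c) + f = 85²/(16 × 0.068) + 85 = 7225/1.088 + 85 ≈ 6725.6 mm ≈ 6.726 m.
Near limit Dn = s·(H − f)/(H + s − 2f) = 2630 × (6725.6 − 85) / (6725.6 + 2630 − 2 × 85) = 2630 × 6640.6 / 9185.6 ≈ 1901.3 mm.
Far limit Df = s·(H − f)/(H − s) = 2630 × (6725.6 − 85) / (6725.6 − 2630) = 2630 × 6640.6 / 4095.6 ≈ 4264.3 mm.
Depth of field = Df − Dn = 4264.3 − 1901.3 ≈ 2363.0 mm ≈ 2.36 m.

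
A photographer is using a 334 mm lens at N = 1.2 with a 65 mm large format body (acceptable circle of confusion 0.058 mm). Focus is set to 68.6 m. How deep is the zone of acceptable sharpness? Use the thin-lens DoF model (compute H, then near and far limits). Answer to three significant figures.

Hyperfocal distance H = f²/(N·c) + f = 334²/(1.2 × 0.058) + 334 = 111556/0.0696 + 334 ≈ 1603150.1 mm ≈ 1603 m.
Near limit Dn = s·(H − f)/(H + s − 2f) = 68600 × (1603150.1 − 334) / (1603150.1 + 68600 − 2 × 334) = 68600 × 1602816.1 / 1671082.1 ≈ 65797.6 mm.
Far limit Df = s·(H − f)/(H − s) = 68600 × (1603150.1 − 334) / (1603150.1 − 68600) = 68600 × 1602816.1 / 1534550.1 ≈ 71651.7 mm.
Depth of field = Df − Dn = 71651.7 − 65797.6 ≈ 5854.1 mm ≈ 5.85 m.

5.85 m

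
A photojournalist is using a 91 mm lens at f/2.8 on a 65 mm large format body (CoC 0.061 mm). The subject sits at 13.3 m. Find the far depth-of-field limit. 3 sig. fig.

18.3 m

Hyperfocal distance H = f²/(N·c) + f = 91²/(2.8 × 0.061) + 91 = 8281/0.1708 + 91 ≈ 48574.6 mm ≈ 48.57 m.
Far limit Df = s·(H − f)/(H − s) = 13300 × (48574.6 − 91) / (48574.6 − 13300) = 13300 × 48483.6 / 35274.6 ≈ 18280 mm ≈ 18.3 m.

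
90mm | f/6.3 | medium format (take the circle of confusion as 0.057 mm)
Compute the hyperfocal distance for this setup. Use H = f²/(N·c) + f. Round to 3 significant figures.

Hyperfocal distance H = f²/(N·c) + f = 90²/(6.3 × 0.057) + 90 = 8100/0.3591 + 90 ≈ 22646.4 mm ≈ 22.6 m.

22.6 m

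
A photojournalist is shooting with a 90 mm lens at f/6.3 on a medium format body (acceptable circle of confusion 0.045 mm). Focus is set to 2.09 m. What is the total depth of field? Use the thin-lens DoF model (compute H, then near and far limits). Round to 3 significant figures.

294 mm

Hyperfocal distance H = f²/(N·c) + f = 90²/(6.3 × 0.045) + 90 = 8100/0.2835 + 90 ≈ 28661.4 mm ≈ 28.66 m.
Near limit Dn = s·(H − f)/(H + s − 2f) = 2090 × (28661.4 − 90) / (28661.4 + 2090 − 2 × 90) = 2090 × 28571.4 / 30571.4 ≈ 1953.27 mm.
Far limit Df = s·(H − f)/(H − s) = 2090 × (28661.4 − 90) / (28661.4 − 2090) = 2090 × 28571.4 / 26571.4 ≈ 2247.31 mm.
Depth of field = Df − Dn = 2247.31 − 1953.27 ≈ 294.04 mm.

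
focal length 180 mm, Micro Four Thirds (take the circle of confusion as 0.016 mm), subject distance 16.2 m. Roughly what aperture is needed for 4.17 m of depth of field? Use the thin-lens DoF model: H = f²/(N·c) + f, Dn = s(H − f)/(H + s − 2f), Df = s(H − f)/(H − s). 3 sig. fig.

Write h = H − f = f²/(N·c). The thin-lens limits are Dn = s·h/(h + (s−f)) and Df = s·h/(h − (s−f)), so DoF = Df − Dn = 2·s·(s−f)·h / (h² − (s−f)²).
That is a quadratic in h: DoF·h² − 2·s·(s−f)·h − DoF·(s−f)² = 0 ⇒ h = (s−f)·(s + √(s² + DoF²)) / DoF = 16020 × (16200 + √(16200² + 4170²)) / 4170 = 16020 × (16200 + 16728.1) / 4170 ≈ 126501 mm.
Then N = f²/(c·h) = 180² / (0.016 × 126501) = 32400 / 2024.0 ≈ 16.

f/16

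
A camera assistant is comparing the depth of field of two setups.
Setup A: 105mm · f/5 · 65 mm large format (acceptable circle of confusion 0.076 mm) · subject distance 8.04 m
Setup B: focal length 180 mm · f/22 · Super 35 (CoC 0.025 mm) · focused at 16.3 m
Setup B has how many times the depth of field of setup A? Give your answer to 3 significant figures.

2.03

Setup A: H = 105²/(5×0.076) + 105 ≈ 29118.2 mm; DoF = Df − Dn = 11066.7 − 6313.3 ≈ 4753.4 mm.
Setup B: H = 180²/(22×0.025) + 180 ≈ 59089.1 mm; DoF = Df − Dn = 22440.7 − 12797.9 ≈ 9642.8 mm.
Ratio = 9642.8 / 4753.4 ≈ 2.03.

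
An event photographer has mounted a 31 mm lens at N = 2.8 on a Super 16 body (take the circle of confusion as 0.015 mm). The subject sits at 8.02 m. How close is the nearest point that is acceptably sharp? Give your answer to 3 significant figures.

5.94 m

Hyperfocal distance H = f²/(N·c) + f = 31²/(2.8 × 0.015) + 31 = 961/0.042 + 31 ≈ 22912.0 mm ≈ 22.91 m.
Near limit Dn = s·(H − f)/(H + s − 2f) = 8020 × (22912.0 − 31) / (22912.0 + 8020 − 2 × 31) = 8020 × 22881.0 / 30870.0 ≈ 5944.5 mm ≈ 5.94 m.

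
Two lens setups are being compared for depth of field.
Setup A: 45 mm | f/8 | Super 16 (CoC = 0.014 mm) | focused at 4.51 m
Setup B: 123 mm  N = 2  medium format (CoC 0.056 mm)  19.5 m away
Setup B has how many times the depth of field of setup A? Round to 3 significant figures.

Setup A: H = 45²/(8×0.014) + 45 ≈ 18125.4 mm; DoF = Df − Dn = 5989.0 − 3616.8 ≈ 2372.2 mm.
Setup B: H = 123²/(2×0.056) + 123 ≈ 135203.4 mm; DoF = Df − Dn = 22765.7 − 17053.7 ≈ 5712.0 mm.
Ratio = 5712.0 / 2372.2 ≈ 2.41.

2.41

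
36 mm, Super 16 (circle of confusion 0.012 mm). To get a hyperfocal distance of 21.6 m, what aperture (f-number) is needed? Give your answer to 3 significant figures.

Rearrange H = f²/(N·c) + f for N: N = f² / ((H − f)·c).
N = 36² / ((21600 − 36) × 0.012) = 1296 / 258.8 ≈ 5.01.

f/5.01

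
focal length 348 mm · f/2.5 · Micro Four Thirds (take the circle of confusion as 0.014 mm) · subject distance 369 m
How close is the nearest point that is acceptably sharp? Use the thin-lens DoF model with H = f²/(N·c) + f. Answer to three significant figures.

333 m

Hyperfocal distance H = f²/(N·c) + f = 348²/(2.5 × 0.014) + 348 = 121104/0.035 + 348 ≈ 3460462.3 mm ≈ 3460 m.
Near limit Dn = s·(H − f)/(H + s − 2f) = 369000 × (3460462.3 − 348) / (3460462.3 + 369000 − 2 × 348) = 369000 × 3460114.3 / 3828766.3 ≈ 333471 mm ≈ 333 m.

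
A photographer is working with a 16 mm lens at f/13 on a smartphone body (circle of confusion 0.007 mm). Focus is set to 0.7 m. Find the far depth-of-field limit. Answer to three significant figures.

Hyperfocal distance H = f²/(N·c) + f = 16²/(13 × 0.007) + 16 = 256/0.091 + 16 ≈ 2829.2 mm ≈ 2.829 m.
Far limit Df = s·(H − f)/(H − s) = 700 × (2829.2 − 16) / (2829.2 − 700) = 700 × 2813.2 / 2129.2 ≈ 924.87 mm ≈ 0.925 m.

0.925 m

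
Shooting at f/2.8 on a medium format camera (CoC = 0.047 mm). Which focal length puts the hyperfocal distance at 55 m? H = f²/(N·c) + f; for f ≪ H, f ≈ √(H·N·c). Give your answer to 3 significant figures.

From H = f²/(N·c) + f, with f ≪ H: f ≈ √(H·N·c) = √(55000 × 2.8 × 0.047) = √7238.0 ≈ 85.08 mm.
Exact: f² + N·c·f − N·c·H = 0 ⇒ f = (−N·c + √((N·c)² + 4·N·c·H))/2 = (−0.1316 + √28952)/2 ≈ 85.011 mm ≈ 85.0 mm.

85.0 mm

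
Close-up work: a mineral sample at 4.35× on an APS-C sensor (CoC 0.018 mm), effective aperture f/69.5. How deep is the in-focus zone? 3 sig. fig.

At magnification m, DoF ≈ 2·N_eff·c/m² = 2 × 69.5 × 0.018 / 4.35² = 2.502 / 18.92 ≈ 0.132 mm.

0.132 mm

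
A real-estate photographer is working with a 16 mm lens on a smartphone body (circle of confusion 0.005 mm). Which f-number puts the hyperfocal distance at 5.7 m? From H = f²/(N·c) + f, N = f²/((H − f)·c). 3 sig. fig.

Rearrange H = f²/(N·c) + f for N: N = f² / ((H − f)·c).
N = 16² / ((5700 − 16) × 0.005) = 256 / 28.42 ≈ 9.01.

f/9.01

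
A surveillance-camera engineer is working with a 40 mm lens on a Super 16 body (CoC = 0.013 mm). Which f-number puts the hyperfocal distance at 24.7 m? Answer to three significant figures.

Rearrange H = f²/(N·c) + f for N: N = f² / ((H − f)·c).
N = 40² / ((24700 − 40) × 0.013) = 1600 / 320.6 ≈ 4.99.

f/4.99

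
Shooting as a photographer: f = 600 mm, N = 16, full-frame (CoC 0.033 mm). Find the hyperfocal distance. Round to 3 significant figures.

Hyperfocal distance H = f²/(N·c) + f = 600²/(16 × 0.033) + 600 = 360000/0.528 + 600 ≈ 682418.2 mm ≈ 682 m.

682 m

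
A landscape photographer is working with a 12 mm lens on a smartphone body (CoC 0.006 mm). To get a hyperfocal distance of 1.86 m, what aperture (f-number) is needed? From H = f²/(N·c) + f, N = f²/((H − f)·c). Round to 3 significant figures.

f/13

Rearrange H = f²/(N·c) + f for N: N = f² / ((H − f)·c).
N = 12² / ((1860 − 12) × 0.006) = 144 / 11.09 ≈ 13.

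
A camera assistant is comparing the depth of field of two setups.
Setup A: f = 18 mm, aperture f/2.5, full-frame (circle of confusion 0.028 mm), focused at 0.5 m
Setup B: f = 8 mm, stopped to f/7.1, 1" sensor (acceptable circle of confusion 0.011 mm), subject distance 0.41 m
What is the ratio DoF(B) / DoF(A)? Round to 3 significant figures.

Setup A: H = 18²/(2.5×0.028) + 18 ≈ 4646.6 mm; DoF = Df − Dn = 558.12 − 452.84 ≈ 105.28 mm.
Setup B: H = 8²/(7.1×0.011) + 8 ≈ 827.5 mm; DoF = Df − Dn = 804.81 − 275.06 ≈ 529.75 mm.
Ratio = 529.75 / 105.28 ≈ 5.03.

5.03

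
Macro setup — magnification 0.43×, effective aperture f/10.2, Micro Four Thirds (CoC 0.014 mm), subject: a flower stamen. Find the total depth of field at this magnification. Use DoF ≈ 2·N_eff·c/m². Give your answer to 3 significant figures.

At magnification m, DoF ≈ 2·N_eff·c/m² = 2 × 10.2 × 0.014 / 0.43² = 0.2856 / 0.1849 ≈ 1.54 mm.

1.54 mm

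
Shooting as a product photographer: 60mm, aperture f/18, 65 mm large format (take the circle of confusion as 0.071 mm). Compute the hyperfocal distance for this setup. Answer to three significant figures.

2.88 m

Hyperfocal distance H = f²/(N·c) + f = 60²/(18 × 0.071) + 60 = 3600/1.278 + 60 ≈ 2876.9 mm ≈ 2.88 m.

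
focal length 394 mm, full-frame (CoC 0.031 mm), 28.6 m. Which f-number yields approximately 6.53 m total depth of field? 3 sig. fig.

Write h = H − f = f²/(N·c). The thin-lens limits are Dn = s·h/(h + (s−f)) and Df = s·h/(h − (s−f)), so DoF = Df − Dn = 2·s·(s−f)·h / (h² − (s−f)²).
That is a quadratic in h: DoF·h² − 2·s·(s−f)·h − DoF·(s−f)² = 0 ⇒ h = (s−f)·(s + √(s² + DoF²)) / DoF = 28206 × (28600 + √(28600² + 6530²)) / 6530 = 28206 × (28600 + 29336.0) / 6530 ≈ 250252 mm.
Then N = f²/(c·h) = 394² / (0.031 × 250252) = 155236 / 7757.8 ≈ 20.

f/20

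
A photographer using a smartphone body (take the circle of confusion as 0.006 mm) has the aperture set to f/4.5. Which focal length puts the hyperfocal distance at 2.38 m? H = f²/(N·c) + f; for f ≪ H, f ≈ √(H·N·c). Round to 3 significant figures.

8.00 mm

From H = f²/(N·c) + f, with f ≪ H: f ≈ √(H·N·c) = √(2380 × 4.5 × 0.006) = √64.260 ≈ 8.016 mm.
Exact: f² + N·c·f − N·c·H = 0 ⇒ f = (−N·c + √((N·c)² + 4·N·c·H))/2 = (−0.027 + √257.04)/2 ≈ 8.0027 mm ≈ 8.00 mm.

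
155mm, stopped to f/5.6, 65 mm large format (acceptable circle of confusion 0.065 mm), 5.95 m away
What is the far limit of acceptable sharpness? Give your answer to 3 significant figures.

Hyperfocal distance H = f²/(N·c) + f = 155²/(5.6 × 0.065) + 155 = 24025/0.364 + 155 ≈ 66157.7 mm ≈ 66.16 m.
Far limit Df = s·(H − f)/(H − s) = 5950 × (66157.7 − 155) / (66157.7 − 5950) = 5950 × 66002.7 / 60207.7 ≈ 6522.7 mm ≈ 6.52 m.

6.52 m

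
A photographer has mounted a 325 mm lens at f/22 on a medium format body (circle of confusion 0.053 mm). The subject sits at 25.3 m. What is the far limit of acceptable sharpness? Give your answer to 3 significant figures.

34.9 m

Hyperfocal distance H = f²/(N·c) + f = 325²/(22 × 0.053) + 325 = 105625/1.166 + 325 ≈ 90912.5 mm ≈ 90.91 m.
Far limit Df = s·(H − f)/(H − s) = 25300 × (90912.5 − 325) / (90912.5 − 25300) = 25300 × 90587.5 / 65612.5 ≈ 34930 mm ≈ 34.9 m.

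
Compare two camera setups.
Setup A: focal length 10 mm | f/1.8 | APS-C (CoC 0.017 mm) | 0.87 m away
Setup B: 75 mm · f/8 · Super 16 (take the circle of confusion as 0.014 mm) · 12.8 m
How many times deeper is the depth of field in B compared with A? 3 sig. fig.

14.1

Setup A: H = 10²/(1.8×0.017) + 10 ≈ 3278.0 mm; DoF = Df − Dn = 1180.72 − 688.75 ≈ 491.97 mm.
Setup B: H = 75²/(8×0.014) + 75 ≈ 50298.2 mm; DoF = Df − Dn = 17143.7 − 10212.5 ≈ 6931.2 mm.
Ratio = 6931.2 / 491.97 ≈ 14.1.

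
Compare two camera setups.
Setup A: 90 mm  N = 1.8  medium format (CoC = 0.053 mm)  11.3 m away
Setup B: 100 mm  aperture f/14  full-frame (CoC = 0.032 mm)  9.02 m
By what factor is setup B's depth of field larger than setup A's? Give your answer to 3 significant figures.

2.83

Setup A: H = 90²/(1.8×0.053) + 90 ≈ 84995.7 mm; DoF = Df − Dn = 13018.9 − 9982.1 ≈ 3036.8 mm.
Setup B: H = 100²/(14×0.032) + 100 ≈ 22421.4 mm; DoF = Df − Dn = 15023.7 − 6444.6 ≈ 8579.1 mm.
Ratio = 8579.1 / 3036.8 ≈ 2.83.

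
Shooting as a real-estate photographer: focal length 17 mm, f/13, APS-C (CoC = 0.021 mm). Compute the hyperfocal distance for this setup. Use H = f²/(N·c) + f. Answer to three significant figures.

1.08 m

Hyperfocal distance H = f²/(N·c) + f = 17²/(13 × 0.021) + 17 = 289/0.273 + 17 ≈ 1075.6 mm ≈ 1.08 m.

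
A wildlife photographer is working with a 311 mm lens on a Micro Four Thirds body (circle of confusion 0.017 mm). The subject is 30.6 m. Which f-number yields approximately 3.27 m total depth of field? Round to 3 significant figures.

Write h = H − f = f²/(N·c). The thin-lens limits are Dn = s·h/(h + (s−f)) and Df = s·h/(h − (s−f)), so DoF = Df − Dn = 2·s·(s−f)·h / (h² − (s−f)²).
That is a quadratic in h: DoF·h² − 2·s·(s−f)·h − DoF·(s−f)² = 0 ⇒ h = (s−f)·(s + √(s² + DoF²)) / DoF = 30289 × (30600 + √(30600² + 3270²)) / 3270 = 30289 × (30600 + 30774.2) / 3270 ≈ 568490 mm.
Then N = f²/(c·h) = 311² / (0.017 × 568490) = 96721 / 9664.3 ≈ 10.

f/10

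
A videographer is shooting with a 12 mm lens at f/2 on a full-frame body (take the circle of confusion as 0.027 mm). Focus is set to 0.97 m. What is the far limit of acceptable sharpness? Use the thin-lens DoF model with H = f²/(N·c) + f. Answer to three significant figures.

1.51 m

Hyperfocal distance H = f²/(N·c) + f = 12²/(2 × 0.027) + 12 = 144/0.054 + 12 ≈ 2678.7 mm ≈ 2.679 m.
Far limit Df = s·(H − f)/(H − s) = 970 × (2678.7 − 12) / (2678.7 − 970) = 970 × 2666.7 / 1708.7 ≈ 1513.9 mm ≈ 1.51 m.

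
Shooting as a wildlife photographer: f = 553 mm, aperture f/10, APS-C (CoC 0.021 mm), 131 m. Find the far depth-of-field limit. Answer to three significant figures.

Hyperfocal distance H = f²/(N·c) + f = 553²/(10 × 0.021) + 553 = 305809/0.21 + 553 ≈ 1456786.3 mm ≈ 1457 m.
Far limit Df = s·(H − f)/(H − s) = 131000 × (1456786.3 − 553) / (1456786.3 − 131000) = 131000 × 1456233.3 / 1325786.3 ≈ 143889 mm ≈ 144 m.

144 m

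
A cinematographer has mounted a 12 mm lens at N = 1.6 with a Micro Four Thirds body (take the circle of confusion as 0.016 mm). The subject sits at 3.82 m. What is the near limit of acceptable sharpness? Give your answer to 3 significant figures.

Hyperfocal distance H = f²/(N·c) + f = 12²/(1.6 × 0.016) + 12 = 144/0.0256 + 12 ≈ 5637.0 mm ≈ 5.637 m.
Near limit Dn = s·(H − f)/(H + s − 2f) = 3820 × (5637.0 − 12) / (5637.0 + 3820 − 2 × 12) = 3820 × 5625.0 / 9433.0 ≈ 2277.9 mm ≈ 2.28 m.

2.28 m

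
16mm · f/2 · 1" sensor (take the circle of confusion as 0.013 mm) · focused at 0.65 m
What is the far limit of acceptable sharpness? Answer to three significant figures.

0.695 m

Hyperfocal distance H = f²/(N·c) + f = 16²/(2 × 0.013) + 16 = 256/0.026 + 16 ≈ 9862.2 mm ≈ 9.862 m.
Far limit Df = s·(H − f)/(H − s) = 650 × (9862.2 − 16) / (9862.2 − 650) = 650 × 9846.2 / 9212.2 ≈ 694.73 mm ≈ 0.695 m.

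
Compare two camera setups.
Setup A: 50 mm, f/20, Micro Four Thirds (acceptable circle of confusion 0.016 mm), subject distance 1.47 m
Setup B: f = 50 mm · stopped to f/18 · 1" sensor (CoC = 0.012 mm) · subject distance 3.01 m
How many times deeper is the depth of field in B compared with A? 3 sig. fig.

Setup A: H = 50²/(20×0.016) + 50 ≈ 7862.5 mm; DoF = Df − Dn = 1796.54 − 1243.91 ≈ 552.63 mm.
Setup B: H = 50²/(18×0.012) + 50 ≈ 11624.1 mm; DoF = Df − Dn = 4044.3 − 2397.0 ≈ 1647.3 mm.
Ratio = 1647.3 / 552.63 ≈ 2.98.

2.98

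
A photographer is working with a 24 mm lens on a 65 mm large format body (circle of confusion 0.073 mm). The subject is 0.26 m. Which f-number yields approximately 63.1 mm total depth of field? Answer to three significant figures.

Write h = H − f = f²/(N·c). The thin-lens limits are Dn = s·h/(h + (s−f)) and Df = s·h/(h − (s−f)), so DoF = Df − Dn = 2·s·(s−f)·h / (h² − (s−f)²).
That is a quadratic in h: DoF·h² − 2·s·(s−f)·h − DoF·(s−f)² = 0 ⇒ h = (s−f)·(s + √(s² + DoF²)) / DoF = 236 × (260 + √(260² + 63.1²)) / 63.1 = 236 × (260 + 267.547) / 63.1 ≈ 1973.1 mm.
Then N = f²/(c·h) = 24² / (0.073 × 1973.1) = 576 / 144.03 ≈ 4.

f/4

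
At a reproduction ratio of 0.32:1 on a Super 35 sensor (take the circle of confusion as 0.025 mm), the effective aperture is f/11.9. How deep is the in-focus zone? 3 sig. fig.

At magnification m, DoF ≈ 2·N_eff·c/m² = 2 × 11.9 × 0.025 / 0.32² = 0.595 / 0.1024 ≈ 5.81 mm.

5.81 mm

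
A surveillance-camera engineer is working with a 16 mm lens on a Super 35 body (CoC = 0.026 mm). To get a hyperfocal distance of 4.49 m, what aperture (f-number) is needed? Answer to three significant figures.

Rearrange H = f²/(N·c) + f for N: N = f² / ((H − f)·c).
N = 16² / ((4490 − 16) × 0.026) = 256 / 116.3 ≈ 2.20.

f/2.20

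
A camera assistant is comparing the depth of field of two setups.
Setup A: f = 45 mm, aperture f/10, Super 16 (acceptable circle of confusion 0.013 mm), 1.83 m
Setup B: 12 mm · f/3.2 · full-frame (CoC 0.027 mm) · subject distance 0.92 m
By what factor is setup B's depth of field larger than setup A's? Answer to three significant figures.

Setup A: H = 45²/(10×0.013) + 45 ≈ 15621.9 mm; DoF = Df − Dn = 2066.85 − 1641.86 ≈ 424.99 mm.
Setup B: H = 12²/(3.2×0.027) + 12 ≈ 1678.7 mm; DoF = Df − Dn = 2021.1 − 595.5 ≈ 1425.6 mm.
Ratio = 1425.6 / 424.99 ≈ 3.35.

3.35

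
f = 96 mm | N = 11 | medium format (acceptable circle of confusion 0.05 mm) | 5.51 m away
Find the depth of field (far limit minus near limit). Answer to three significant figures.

3.98 m

Hyperfocal distance H = f²/(N·c) + f = 96²/(11 × 0.05) + 96 = 9216/0.55 + 96 ≈ 16852.4 mm ≈ 16.85 m.
Near limit Dn = s·(H − f)/(H + s − 2f) = 5510 × (16852.4 − 96) / (16852.4 + 5510 − 2 × 96) = 5510 × 16756.4 / 22170.4 ≈ 4164.5 mm.
Far limit Df = s·(H − f)/(H − s) = 5510 × (16852.4 − 96) / (16852.4 − 5510) = 5510 × 16756.4 / 11342.4 ≈ 8140.1 mm.
Depth of field = Df − Dn = 8140.1 − 4164.5 ≈ 3975.6 mm ≈ 3.98 m.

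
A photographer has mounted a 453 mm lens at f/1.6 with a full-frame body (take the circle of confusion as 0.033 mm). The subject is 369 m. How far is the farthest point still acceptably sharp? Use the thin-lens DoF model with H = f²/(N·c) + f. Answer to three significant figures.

408 m

Hyperfocal distance H = f²/(N·c) + f = 453²/(1.6 × 0.033) + 453 = 205209/0.0528 + 453 ≈ 3886987.1 mm ≈ 3887 m.
Far limit Df = s·(H − f)/(H − s) = 369000 × (3886987.1 − 453) / (3886987.1 − 369000) = 369000 × 3886534.1 / 3517987.1 ≈ 407657 mm ≈ 408 m.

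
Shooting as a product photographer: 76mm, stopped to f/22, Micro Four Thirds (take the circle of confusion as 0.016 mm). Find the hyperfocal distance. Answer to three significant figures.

Hyperfocal distance H = f²/(N·c) + f = 76²/(22 × 0.016) + 76 = 5776/0.352 + 76 ≈ 16485.1 mm ≈ 16.5 m.

16.5 m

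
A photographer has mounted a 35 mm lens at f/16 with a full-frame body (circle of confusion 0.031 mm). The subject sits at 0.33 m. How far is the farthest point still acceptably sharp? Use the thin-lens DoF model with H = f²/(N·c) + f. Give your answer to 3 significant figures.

375 mm

Hyperfocal distance H = f²/(N·c) + f = 35²/(16 × 0.031) + 35 = 1225/0.496 + 35 ≈ 2504.8 mm ≈ 2.505 m.
Far limit Df = s·(H − f)/(H − s) = 330 × (2504.8 − 35) / (2504.8 − 330) = 330 × 2469.8 / 2174.8 ≈ 374.76 mm.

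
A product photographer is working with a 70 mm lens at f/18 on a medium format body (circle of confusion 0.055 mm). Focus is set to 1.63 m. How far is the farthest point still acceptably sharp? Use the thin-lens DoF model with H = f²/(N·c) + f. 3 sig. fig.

2.38 m

Hyperfocal distance H = f²/(N·c) + f = 70²/(18 × 0.055) + 70 = 4900/0.99 + 70 ≈ 5019.5 mm ≈ 5.019 m.
Far limit Df = s·(H − f)/(H − s) = 1630 × (5019.5 − 70) / (5019.5 − 1630) = 1630 × 4949.5 / 3389.5 ≈ 2380.2 mm ≈ 2.38 m.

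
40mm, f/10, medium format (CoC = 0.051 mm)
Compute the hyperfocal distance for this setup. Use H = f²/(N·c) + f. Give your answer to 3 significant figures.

3.18 m

Hyperfocal distance H = f²/(N·c) + f = 40²/(10 × 0.051) + 40 = 1600/0.51 + 40 ≈ 3177.3 mm ≈ 3.18 m.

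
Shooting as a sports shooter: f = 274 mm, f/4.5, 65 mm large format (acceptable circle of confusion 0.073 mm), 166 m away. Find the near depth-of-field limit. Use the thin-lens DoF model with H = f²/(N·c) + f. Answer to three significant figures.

96.2 m

Hyperfocal distance H = f²/(N·c) + f = 274²/(4.5 × 0.073) + 274 = 75076/0.3285 + 274 ≈ 228815.9 mm ≈ 228.8 m.
Near limit Dn = s·(H − f)/(H + s − 2f) = 166000 × (228815.9 − 274) / (228815.9 + 166000 − 2 × 274) = 166000 × 228541.9 / 394267.9 ≈ 96224 mm ≈ 96.2 m.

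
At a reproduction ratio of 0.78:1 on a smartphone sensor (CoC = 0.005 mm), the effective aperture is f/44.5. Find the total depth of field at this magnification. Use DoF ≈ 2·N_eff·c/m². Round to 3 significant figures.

At magnification m, DoF ≈ 2·N_eff·c/m² = 2 × 44.5 × 0.005 / 0.78² = 0.445 / 0.6084 ≈ 0.731 mm.

0.731 mm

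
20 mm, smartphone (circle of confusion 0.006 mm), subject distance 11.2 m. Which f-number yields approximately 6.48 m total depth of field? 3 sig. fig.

f/1.60

Write h = H − f = f²/(N·c). The thin-lens limits are Dn = s·h/(h + (s−f)) and Df = s·h/(h − (s−f)), so DoF = Df − Dn = 2·s·(s−f)·h / (h² − (s−f)²).
That is a quadratic in h: DoF·h² − 2·s·(s−f)·h − DoF·(s−f)² = 0 ⇒ h = (s−f)·(s + √(s² + DoF²)) / DoF = 11180 × (11200 + √(11200² + 6480²)) / 6480 = 11180 × (11200 + 12939.5) / 6480 ≈ 41648 mm.
Then N = f²/(c·h) = 20² / (0.006 × 41648) = 400 / 249.89 ≈ 1.60.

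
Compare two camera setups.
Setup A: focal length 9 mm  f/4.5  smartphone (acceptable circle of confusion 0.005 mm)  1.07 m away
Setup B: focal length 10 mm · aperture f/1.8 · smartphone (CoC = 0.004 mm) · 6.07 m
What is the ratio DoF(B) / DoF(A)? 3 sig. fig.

9.47

Setup A: H = 9²/(4.5×0.005) + 9 ≈ 3609.0 mm; DoF = Df − Dn = 1517.13 − 826.43 ≈ 690.70 mm.
Setup B: H = 10²/(1.8×0.004) + 10 ≈ 13898.9 mm; DoF = Df − Dn = 10768.5 − 4226.1 ≈ 6542.4 mm.
Ratio = 6542.4 / 690.70 ≈ 9.47.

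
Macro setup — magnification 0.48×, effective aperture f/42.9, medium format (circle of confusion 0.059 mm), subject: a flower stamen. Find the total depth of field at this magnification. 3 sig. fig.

At magnification m, DoF ≈ 2·N_eff·c/m² = 2 × 42.9 × 0.059 / 0.48² = 5.062 / 0.2304 ≈ 22 mm.

22.0 mm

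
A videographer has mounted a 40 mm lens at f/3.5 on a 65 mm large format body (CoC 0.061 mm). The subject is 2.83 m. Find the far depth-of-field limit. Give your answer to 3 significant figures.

Hyperfocal distance H = f²/(N·c) + f = 40²/(3.5 × 0.061) + 40 = 1600/0.2135 + 40 ≈ 7534.1 mm ≈ 7.534 m.
Far limit Df = s·(H − f)/(H − s) = 2830 × (7534.1 − 40) / (7534.1 − 2830) = 2830 × 7494.1 / 4704.1 ≈ 4508.5 mm ≈ 4.51 m.

4.51 m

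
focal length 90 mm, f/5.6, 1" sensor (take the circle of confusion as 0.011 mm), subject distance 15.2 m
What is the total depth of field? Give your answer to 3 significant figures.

Hyperfocal distance H = f²/(N·c) + f = 90²/(5.6 × 0.011) + 90 = 8100/0.0616 + 90 ≈ 131583.5 mm ≈ 131.6 m.
Near limit Dn = s·(H − f)/(H + s − 2f) = 15200 × (131583.5 − 90) / (131583.5 + 15200 − 2 × 90) = 15200 × 131493.5 / 146603.5 ≈ 13633.4 mm.
Far limit Df = s·(H − f)/(H − s) = 15200 × (131583.5 − 90) / (131583.5 − 15200) = 15200 × 131493.5 / 116383.5 ≈ 17173.4 mm.
Depth of field = Df − Dn = 17173.4 − 13633.4 ≈ 3540.0 mm ≈ 3.54 m.

3.54 m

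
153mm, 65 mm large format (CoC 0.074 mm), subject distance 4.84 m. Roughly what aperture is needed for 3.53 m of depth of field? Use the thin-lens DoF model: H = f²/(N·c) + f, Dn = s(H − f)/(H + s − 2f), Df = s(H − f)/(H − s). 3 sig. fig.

f/22

Write h = H − f = f²/(N·c). The thin-lens limits are Dn = s·h/(h + (s−f)) and Df = s·h/(h − (s−f)), so DoF = Df − Dn = 2·s·(s−f)·h / (h² − (s−f)²).
That is a quadratic in h: DoF·h² − 2·s·(s−f)·h − DoF·(s−f)² = 0 ⇒ h = (s−f)·(s + √(s² + DoF²)) / DoF = 4687 × (4840 + √(4840² + 3530²)) / 3530 = 4687 × (4840 + 5990.53) / 3530 ≈ 14380 mm.
Then N = f²/(c·h) = 153² / (0.074 × 14380) = 23409 / 1064.1 ≈ 22.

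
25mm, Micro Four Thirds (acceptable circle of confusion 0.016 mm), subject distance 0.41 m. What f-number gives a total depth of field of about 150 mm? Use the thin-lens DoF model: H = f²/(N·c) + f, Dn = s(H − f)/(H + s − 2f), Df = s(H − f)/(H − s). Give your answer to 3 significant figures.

Write h = H − f = f²/(N·c). The thin-lens limits are Dn = s·h/(h + (s−f)) and Df = s·h/(h − (s−f)), so DoF = Df − Dn = 2·s·(s−f)·h / (h² − (s−f)²).
That is a quadratic in h: DoF·h² − 2·s·(s−f)·h − DoF·(s−f)² = 0 ⇒ h = (s−f)·(s + √(s² + DoF²)) / DoF = 385 × (410 + √(410² + 150²)) / 150 = 385 × (410 + 436.578) / 150 ≈ 2172.9 mm.
Then N = f²/(c·h) = 25² / (0.016 × 2172.9) = 625 / 34.766 ≈ 18.

f/18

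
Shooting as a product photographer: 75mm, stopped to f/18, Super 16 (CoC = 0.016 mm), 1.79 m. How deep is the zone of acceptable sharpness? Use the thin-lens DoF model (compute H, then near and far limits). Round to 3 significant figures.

Hyperfocal distance H = f²/(N·c) + f = 75²/(18 × 0.016) + 75 = 5625/0.288 + 75 ≈ 19606.2 mm ≈ 19.61 m.
Near limit Dn = s·(H − f)/(H + s − 2f) = 1790 × (19606.2 − 75) / (19606.2 + 1790 − 2 × 75) = 1790 × 19531.2 / 21246.2 ≈ 1645.51 mm.
Far limit Df = s·(H − f)/(H − s) = 1790 × (19606.2 − 75) / (19606.2 − 1790) = 1790 × 19531.2 / 17816.2 ≈ 1962.31 mm.
Depth of field = Df − Dn = 1962.31 − 1645.51 ≈ 316.80 mm.

317 mm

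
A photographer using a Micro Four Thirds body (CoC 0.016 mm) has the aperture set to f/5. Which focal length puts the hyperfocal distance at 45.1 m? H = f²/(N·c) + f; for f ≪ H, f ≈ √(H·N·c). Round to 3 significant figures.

From H = f²/(N·c) + f, with f ≪ H: f ≈ √(H·N·c) = √(45100 × 5 × 0.016) = √3608.0 ≈ 60.07 mm.
Exact: f² + N·c·f − N·c·H = 0 ⇒ f = (−N·c + √((N·c)² + 4·N·c·H))/2 = (−0.08 + √14432)/2 ≈ 60.027 mm ≈ 60.0 mm.

60.0 mm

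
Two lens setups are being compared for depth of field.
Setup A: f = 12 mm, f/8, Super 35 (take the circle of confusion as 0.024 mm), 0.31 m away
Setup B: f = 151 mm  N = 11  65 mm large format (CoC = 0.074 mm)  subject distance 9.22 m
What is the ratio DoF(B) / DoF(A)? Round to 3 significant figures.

Setup A: H = 12²/(8×0.024) + 12 ≈ 762.0 mm; DoF = Df − Dn = 514.38 − 221.85 ≈ 292.53 mm.
Setup B: H = 151²/(11×0.074) + 151 ≈ 28162.1 mm; DoF = Df − Dn = 13634.3 − 6965.0 ≈ 6669.3 mm.
Ratio = 6669.3 / 292.53 ≈ 22.8.

22.8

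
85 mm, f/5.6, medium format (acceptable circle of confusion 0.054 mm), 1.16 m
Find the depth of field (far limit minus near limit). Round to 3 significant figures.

Hyperfocal distance H = f²/(N·c) + f = 85²/(5.6 × 0.054) + 85 = 7225/0.3024 + 85 ≈ 23977.2 mm ≈ 23.98 m.
Near limit Dn = s·(H − f)/(H + s − 2f) = 1160 × (23977.2 − 85) / (23977.2 + 1160 − 2 × 85) = 1160 × 23892.2 / 24967.2 ≈ 1110.05 mm.
Far limit Df = s·(H − f)/(H − s) = 1160 × (23977.2 − 85) / (23977.2 − 1160) = 1160 × 23892.2 / 22817.2 ≈ 1214.65 mm.
Depth of field = Df − Dn = 1214.65 − 1110.05 ≈ 104.60 mm.

105 mm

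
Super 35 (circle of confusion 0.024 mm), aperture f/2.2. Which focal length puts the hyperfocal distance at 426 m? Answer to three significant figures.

150 mm

From H = f²/(N·c) + f, with f ≪ H: f ≈ √(H·N·c) = √(426000 × 2.2 × 0.024) = √22493 ≈ 150.0 mm.
The +f correction barely moves this — solving exactly, f² + N·c·f − N·c·H = 0 ⇒ f = (−N·c + √((N·c)² + 4·N·c·H))/2 = (−0.0528 + √89971)/2 ≈ 149.95 mm, so f ≈ 150 mm.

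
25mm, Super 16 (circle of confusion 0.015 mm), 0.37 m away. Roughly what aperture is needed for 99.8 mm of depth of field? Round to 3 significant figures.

f/16

Write h = H − f = f²/(N·c). The thin-lens limits are Dn = s·h/(h + (s−f)) and Df = s·h/(h − (s−f)), so DoF = Df − Dn = 2·s·(s−f)·h / (h² − (s−f)²).
That is a quadratic in h: DoF·h² − 2·s·(s−f)·h − DoF·(s−f)² = 0 ⇒ h = (s−f)·(s + √(s² + DoF²)) / DoF = 345 × (370 + √(370² + 99.8²)) / 99.8 = 345 × (370 + 383.223) / 99.8 ≈ 2603.8 mm.
Then N = f²/(c·h) = 25² / (0.015 × 2603.8) = 625 / 39.057 ≈ 16.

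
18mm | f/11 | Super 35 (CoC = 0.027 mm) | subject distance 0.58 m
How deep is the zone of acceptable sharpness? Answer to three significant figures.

Hyperfocal distance H = f²/(N·c) + f = 18²/(11 × 0.027) + 18 = 324/0.297 + 18 ≈ 1108.9 mm ≈ 1.109 m.
Near limit Dn = s·(H − f)/(H + s − 2f) = 580 × (1108.9 − 18) / (1108.9 + 580 − 2 × 18) = 580 × 1090.9 / 1652.9 ≈ 382.80 mm.
Far limit Df = s·(H − f)/(H − s) = 580 × (1108.9 − 18) / (1108.9 − 580) = 580 × 1090.9 / 528.9 ≈ 1196.29 mm.
Depth of field = Df − Dn = 1196.29 − 382.80 ≈ 813.49 mm ≈ 0.813 m.

0.813 m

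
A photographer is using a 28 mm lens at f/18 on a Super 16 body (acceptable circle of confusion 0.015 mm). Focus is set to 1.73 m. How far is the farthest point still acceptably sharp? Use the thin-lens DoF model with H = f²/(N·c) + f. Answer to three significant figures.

Hyperfocal distance H = f²/(N·c) + f = 28²/(18 × 0.015) + 28 = 784/0.27 + 28 ≈ 2931.7 mm ≈ 2.932 m.
Far limit Df = s·(H − f)/(H − s) = 1730 × (2931.7 − 28) / (2931.7 − 1730) = 1730 × 2903.7 / 1201.7 ≈ 4180.2 mm ≈ 4.18 m.

4.18 m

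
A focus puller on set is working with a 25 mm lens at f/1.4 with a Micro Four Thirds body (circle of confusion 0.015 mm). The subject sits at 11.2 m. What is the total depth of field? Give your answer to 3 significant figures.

9.79 m

Hyperfocal distance H = f²/(N·c) + f = 25²/(1.4 × 0.015) + 25 = 625/0.021 + 25 ≈ 29786.9 mm ≈ 29.79 m.
Near limit Dn = s·(H − f)/(H + s − 2f) = 11200 × (29786.9 − 25) / (29786.9 + 11200 − 2 × 25) = 11200 × 29761.9 / 40936.9 ≈ 8142.6 mm.
Far limit Df = s·(H − f)/(H − s) = 11200 × (29786.9 − 25) / (29786.9 − 11200) = 11200 × 29761.9 / 18586.9 ≈ 17933.8 mm.
Depth of field = Df − Dn = 17933.8 − 8142.6 ≈ 9791.2 mm ≈ 9.79 m.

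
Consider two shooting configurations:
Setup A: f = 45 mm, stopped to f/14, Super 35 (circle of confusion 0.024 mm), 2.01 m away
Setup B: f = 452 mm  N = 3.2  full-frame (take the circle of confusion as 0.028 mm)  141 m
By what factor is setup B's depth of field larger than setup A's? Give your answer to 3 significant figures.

Setup A: H = 45²/(14×0.024) + 45 ≈ 6071.8 mm; DoF = Df − Dn = 2982.4 − 1515.8 ≈ 1466.6 mm.
Setup B: H = 452²/(3.2×0.028) + 452 ≈ 2280630.6 mm; DoF = Df − Dn = 150262 − 132814 ≈ 17448 mm.
Ratio = 17448 / 1466.6 ≈ 11.9.

11.9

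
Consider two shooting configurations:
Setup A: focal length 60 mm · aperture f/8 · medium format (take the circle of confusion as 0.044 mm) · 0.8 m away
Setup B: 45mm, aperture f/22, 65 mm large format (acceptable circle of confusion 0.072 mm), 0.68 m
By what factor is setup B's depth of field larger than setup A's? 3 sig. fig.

Setup A: H = 60²/(8×0.044) + 60 ≈ 10287.3 mm; DoF = Df − Dn = 862.40 − 746.02 ≈ 116.38 mm.
Setup B: H = 45²/(22×0.072) + 45 ≈ 1323.4 mm; DoF = Df − Dn = 1351.11 − 454.33 ≈ 896.78 mm.
Ratio = 896.78 / 116.38 ≈ 7.71.

7.71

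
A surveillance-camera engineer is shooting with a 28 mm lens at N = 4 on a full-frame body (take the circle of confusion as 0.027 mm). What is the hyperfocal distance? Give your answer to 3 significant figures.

7.29 m

Hyperfocal distance H = f²/(N·c) + f = 28²/(4 × 0.027) + 28 = 784/0.108 + 28 ≈ 7287.3 mm ≈ 7.29 m.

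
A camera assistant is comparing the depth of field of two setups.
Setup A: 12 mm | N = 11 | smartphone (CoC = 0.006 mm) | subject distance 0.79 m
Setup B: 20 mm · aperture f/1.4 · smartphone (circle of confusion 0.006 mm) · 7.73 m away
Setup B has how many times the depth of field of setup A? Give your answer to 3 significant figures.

Setup A: H = 12²/(11×0.006) + 12 ≈ 2193.8 mm; DoF = Df − Dn = 1227.82 − 582.35 ≈ 645.47 mm.
Setup B: H = 20²/(1.4×0.006) + 20 ≈ 47639.0 mm; DoF = Df − Dn = 9223.4 − 6652.8 ≈ 2570.6 mm.
Ratio = 2570.6 / 645.47 ≈ 3.98.

3.98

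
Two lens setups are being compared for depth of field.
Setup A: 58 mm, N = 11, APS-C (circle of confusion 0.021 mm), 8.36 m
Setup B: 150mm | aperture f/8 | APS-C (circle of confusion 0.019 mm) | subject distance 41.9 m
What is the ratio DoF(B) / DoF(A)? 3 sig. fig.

1.82

Setup A: H = 58²/(11×0.021) + 58 ≈ 14620.8 mm; DoF = Df − Dn = 19446 − 5325 ≈ 14121 mm.
Setup B: H = 150²/(8×0.019) + 150 ≈ 148176.3 mm; DoF = Df − Dn = 58360 − 32682 ≈ 25678 mm.
Ratio = 25678 / 14121 ≈ 1.82.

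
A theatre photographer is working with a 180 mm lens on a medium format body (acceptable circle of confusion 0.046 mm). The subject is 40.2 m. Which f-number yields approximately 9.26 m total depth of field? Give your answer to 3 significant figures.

f/2.00

Write h = H − f = f²/(N·c). The thin-lens limits are Dn = s·h/(h + (s−f)) and Df = s·h/(h − (s−f)), so DoF = Df − Dn = 2·s·(s−f)·h / (h² − (s−f)²).
That is a quadratic in h: DoF·h² − 2·s·(s−f)·h − DoF·(s−f)² = 0 ⇒ h = (s−f)·(s + √(s² + DoF²)) / DoF = 40020 × (40200 + √(40200² + 9260²)) / 9260 = 40020 × (40200 + 41252.7) / 9260 ≈ 352024 mm.
Then N = f²/(c·h) = 180² / (0.046 × 352024) = 32400 / 16193 ≈ 2.00.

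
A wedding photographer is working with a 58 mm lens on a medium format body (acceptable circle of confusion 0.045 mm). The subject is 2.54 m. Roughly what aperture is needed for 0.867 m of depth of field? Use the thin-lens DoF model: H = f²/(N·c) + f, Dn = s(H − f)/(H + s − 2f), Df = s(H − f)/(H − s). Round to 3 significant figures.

Write h = H − f = f²/(N·c). The thin-lens limits are Dn = s·h/(h + (s−f)) and Df = s·h/(h − (s−f)), so DoF = Df − Dn = 2·s·(s−f)·h / (h² − (s−f)²).
That is a quadratic in h: DoF·h² − 2·s·(s−f)·h − DoF·(s−f)² = 0 ⇒ h = (s−f)·(s + √(s² + DoF²)) / DoF = 2482 × (2540 + √(2540² + 867²)) / 867 = 2482 × (2540 + 2683.89) / 867 ≈ 14955 mm.
Then N = f²/(c·h) = 58² / (0.045 × 14955) = 3364 / 672.96 ≈ 5.

f/5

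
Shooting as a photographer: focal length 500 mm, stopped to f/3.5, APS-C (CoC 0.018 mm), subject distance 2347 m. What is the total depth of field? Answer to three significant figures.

4270 m

Hyperfocal distance H = f²/(N·c) + f = 500²/(3.5 × 0.018) + 500 = 250000/0.063 + 500 ≈ 3968754.0 mm ≈ 3969 m.
Near limit Dn = s·(H − f)/(H + s − 2f) = 2347000 × (3968754.0 − 500) / (3968754.0 + 2347000 − 2 × 500) = 2347000 × 3968254.0 / 6314754.0 ≈ 1474878 mm.
Far limit Df = s·(H − f)/(H − s) = 2347000 × (3968754.0 − 500) / (3968754.0 − 2347000) = 2347000 × 3968254.0 / 1621754.0 ≈ 5742851 mm.
Depth of field = Df − Dn = 5742851 − 1474878 ≈ 4267973 mm ≈ 4270 m.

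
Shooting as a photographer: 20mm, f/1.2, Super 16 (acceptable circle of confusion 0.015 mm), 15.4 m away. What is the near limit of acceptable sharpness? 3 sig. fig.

9.10 m

Hyperfocal distance H = f²/(N·c) + f = 20²/(1.2 × 0.015) + 20 = 400/0.018 + 20 ≈ 22242.2 mm ≈ 22.24 m.
Near limit Dn = s·(H − f)/(H + s − 2f) = 15400 × (22242.2 − 20) / (22242.2 + 15400 − 2 × 20) = 15400 × 22222.2 / 37602.2 ≈ 9101.1 mm ≈ 9.10 m.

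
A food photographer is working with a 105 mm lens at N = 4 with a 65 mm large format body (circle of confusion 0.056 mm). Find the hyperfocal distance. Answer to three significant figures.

49.3 m

Hyperfocal distance H = f²/(N·c) + f = 105²/(4 × 0.056) + 105 = 11025/0.224 + 105 ≈ 49323.8 mm ≈ 49.3 m.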